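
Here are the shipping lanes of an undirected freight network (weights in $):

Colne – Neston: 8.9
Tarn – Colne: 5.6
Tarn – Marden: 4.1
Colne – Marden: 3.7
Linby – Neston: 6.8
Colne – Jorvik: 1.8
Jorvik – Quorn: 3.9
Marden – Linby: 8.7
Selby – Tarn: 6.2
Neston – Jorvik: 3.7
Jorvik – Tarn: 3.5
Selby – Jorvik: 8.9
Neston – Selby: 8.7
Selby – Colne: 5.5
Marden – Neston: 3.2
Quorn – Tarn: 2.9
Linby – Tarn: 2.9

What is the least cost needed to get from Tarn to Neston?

$7.2

Compare a few routes:
Tarn → Jorvik → Neston: 3.5+3.7 = 7.2
Tarn → Marden → Neston: 4.1+3.2 = 7.3
The minimum is $7.2 via Tarn → Jorvik → Neston.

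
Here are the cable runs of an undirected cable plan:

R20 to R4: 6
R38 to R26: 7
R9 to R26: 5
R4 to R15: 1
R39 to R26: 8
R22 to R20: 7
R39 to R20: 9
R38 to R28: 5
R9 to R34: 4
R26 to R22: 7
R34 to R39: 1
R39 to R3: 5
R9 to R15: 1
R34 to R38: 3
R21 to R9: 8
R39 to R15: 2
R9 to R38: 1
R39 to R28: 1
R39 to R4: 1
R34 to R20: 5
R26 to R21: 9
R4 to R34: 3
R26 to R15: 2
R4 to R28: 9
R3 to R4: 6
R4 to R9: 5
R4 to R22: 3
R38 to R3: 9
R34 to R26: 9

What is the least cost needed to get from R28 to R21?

Shortest distances from R28:
R28: 0
R39: 1  (via R28)
R4: 2  (via R39)
R34: 2  (via R39)
R15: 3  (via R39)
R9: 4  (via R15)
R38: 5  (via R28)
R26: 5  (via R15)
R22: 5  (via R4)
R3: 6  (via R39)
R20: 7  (via R34)
R21: 12  (via R9)
Shortest route: R28–R39–R15–R9–R21 = 12.

12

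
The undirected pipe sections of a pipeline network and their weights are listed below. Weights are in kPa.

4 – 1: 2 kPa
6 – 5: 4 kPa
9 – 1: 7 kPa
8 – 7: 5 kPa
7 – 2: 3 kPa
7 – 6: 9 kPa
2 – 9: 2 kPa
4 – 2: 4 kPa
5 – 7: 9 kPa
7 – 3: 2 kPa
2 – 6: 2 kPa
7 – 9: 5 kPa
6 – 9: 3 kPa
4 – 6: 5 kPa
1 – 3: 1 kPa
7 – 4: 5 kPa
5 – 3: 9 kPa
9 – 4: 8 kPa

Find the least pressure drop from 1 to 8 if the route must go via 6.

17 kPa

Shortest 1→6: 1–4–6 = 7
Shortest 6→8: 6–2–7–8 = 10
Total via 6: 7 + 10 = 17 kPa.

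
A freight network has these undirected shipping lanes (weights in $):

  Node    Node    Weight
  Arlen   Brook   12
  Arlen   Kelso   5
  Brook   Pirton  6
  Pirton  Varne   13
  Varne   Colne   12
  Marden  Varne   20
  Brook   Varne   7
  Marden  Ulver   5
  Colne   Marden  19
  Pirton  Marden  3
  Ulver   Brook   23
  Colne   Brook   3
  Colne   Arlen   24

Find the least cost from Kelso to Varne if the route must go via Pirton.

$36

Best Kelso to Pirton: Kelso → Arlen → Brook → Pirton costing 23
Shortest Pirton→Varne: Pirton → Varne = 13
Total via Pirton: 23 + 13 = $36.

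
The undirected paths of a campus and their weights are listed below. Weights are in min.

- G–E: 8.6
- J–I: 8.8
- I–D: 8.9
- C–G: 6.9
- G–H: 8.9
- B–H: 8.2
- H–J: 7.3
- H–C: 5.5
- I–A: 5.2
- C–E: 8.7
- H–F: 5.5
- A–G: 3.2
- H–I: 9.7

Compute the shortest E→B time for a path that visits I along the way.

34.9 min

Shortest E→I: E → G → A → I = 17
Shortest I→B: I → H → B = 17.9
Total via I: 17 + 17.9 = 34.9 min.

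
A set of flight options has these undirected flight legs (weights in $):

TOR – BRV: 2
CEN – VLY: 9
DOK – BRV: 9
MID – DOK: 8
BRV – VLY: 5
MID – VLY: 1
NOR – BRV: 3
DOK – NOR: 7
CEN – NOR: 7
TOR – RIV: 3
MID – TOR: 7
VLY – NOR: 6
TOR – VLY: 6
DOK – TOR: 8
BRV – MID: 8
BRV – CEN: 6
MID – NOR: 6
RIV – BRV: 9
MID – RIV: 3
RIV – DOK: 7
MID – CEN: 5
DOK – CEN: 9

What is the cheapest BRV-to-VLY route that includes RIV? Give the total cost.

Best BRV to RIV: BRV → TOR → RIV costing 5
Best RIV to VLY: RIV → MID → VLY costing 4
Total via RIV: 5 + 4 = $9.

$9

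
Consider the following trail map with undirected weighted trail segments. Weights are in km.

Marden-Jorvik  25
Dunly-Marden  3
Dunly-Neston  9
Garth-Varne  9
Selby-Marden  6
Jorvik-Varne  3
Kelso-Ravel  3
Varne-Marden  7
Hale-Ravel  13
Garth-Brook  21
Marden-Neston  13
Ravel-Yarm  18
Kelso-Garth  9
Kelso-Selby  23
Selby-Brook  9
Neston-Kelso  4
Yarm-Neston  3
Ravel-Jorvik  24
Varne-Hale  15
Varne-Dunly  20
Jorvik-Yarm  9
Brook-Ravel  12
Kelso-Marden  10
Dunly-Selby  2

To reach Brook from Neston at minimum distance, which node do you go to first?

Kelso

Compare a few routes:
Neston–Dunly–Selby–Brook: 9+2+9 = 20
Neston–Kelso–Ravel–Brook: 4+3+12 = 19
The minimum is 19 km via Neston–Kelso–Ravel–Brook.
So from Neston the first move is to Kelso.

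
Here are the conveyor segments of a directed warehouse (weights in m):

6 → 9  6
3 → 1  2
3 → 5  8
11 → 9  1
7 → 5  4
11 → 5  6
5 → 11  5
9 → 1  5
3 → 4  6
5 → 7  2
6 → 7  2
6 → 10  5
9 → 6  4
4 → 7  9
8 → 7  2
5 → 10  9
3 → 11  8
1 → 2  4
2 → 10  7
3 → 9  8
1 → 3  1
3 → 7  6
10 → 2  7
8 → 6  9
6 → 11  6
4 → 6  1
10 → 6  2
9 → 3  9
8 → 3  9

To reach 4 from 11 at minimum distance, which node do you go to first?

Enumerating some paths:
11 - 9 - 1 - 3 - 4: 1+5+1+6 = 13
11 - 9 - 3 - 4: 1+9+6 = 16
Cheapest is 11 - 9 - 1 - 3 - 4 at 13 m.
So from 11 the first move is to 9.

9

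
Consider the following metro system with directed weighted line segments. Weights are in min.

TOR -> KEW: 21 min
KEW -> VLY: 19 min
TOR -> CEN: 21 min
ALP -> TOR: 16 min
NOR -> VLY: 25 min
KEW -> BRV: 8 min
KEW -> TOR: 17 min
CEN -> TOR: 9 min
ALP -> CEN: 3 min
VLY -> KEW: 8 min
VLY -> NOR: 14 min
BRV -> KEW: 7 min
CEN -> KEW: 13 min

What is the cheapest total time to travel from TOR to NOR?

54 min

Candidate routes:
TOR–KEW–VLY–NOR: 21+19+14 = 54
TOR–CEN–KEW–VLY–NOR: 21+13+19+14 = 67
Cheapest is TOR–KEW–VLY–NOR at 54 min.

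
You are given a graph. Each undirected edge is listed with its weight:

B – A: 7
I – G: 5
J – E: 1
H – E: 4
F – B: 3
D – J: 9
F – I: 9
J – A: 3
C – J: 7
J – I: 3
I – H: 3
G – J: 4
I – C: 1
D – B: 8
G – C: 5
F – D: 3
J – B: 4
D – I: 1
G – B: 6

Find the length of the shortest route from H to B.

9

Settle nodes by increasing distance from H:
H: 0
I: 3  (via H)
C: 4  (via I)
D: 4  (via I)
E: 4  (via H)
J: 5  (via E)
F: 7  (via D)
A: 8  (via J)
G: 8  (via I)
B: 9  (via J)
Shortest route: H–E–J–B = 9.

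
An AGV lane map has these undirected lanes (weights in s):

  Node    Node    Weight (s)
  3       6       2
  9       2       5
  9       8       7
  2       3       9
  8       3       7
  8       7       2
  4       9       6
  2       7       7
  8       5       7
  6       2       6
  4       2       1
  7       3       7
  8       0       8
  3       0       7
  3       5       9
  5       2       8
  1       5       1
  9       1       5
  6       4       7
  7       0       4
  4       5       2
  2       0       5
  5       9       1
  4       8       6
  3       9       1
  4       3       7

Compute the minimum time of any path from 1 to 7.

Shortest distances from 1:
1: 0
5: 1  (via 1)
9: 2  (via 5)
3: 3  (via 9)
4: 3  (via 5)
2: 4  (via 4)
6: 5  (via 3)
8: 8  (via 5)
0: 9  (via 2)
7: 10  (via 3)
Shortest route: 1 → 5 → 9 → 3 → 7 = 10 s.

10 s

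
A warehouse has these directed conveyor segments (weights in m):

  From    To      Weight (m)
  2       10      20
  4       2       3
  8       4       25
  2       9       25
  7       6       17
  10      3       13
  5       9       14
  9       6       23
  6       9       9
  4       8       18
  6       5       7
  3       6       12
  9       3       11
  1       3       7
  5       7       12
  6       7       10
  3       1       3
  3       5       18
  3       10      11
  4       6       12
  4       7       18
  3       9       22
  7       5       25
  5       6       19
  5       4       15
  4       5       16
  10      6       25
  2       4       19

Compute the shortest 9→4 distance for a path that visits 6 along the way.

Best 9 to 6: 9–6 costing 23
Shortest 6→4: 6–5–4 = 22
Total via 6: 23 + 22 = 45 m.

45 m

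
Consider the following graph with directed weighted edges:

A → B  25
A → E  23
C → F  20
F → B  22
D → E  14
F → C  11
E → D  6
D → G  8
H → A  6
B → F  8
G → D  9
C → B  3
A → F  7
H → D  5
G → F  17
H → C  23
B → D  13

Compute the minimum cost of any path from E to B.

45

Running Dijkstra from E:
E: 0
D: 6  (via E)
G: 14  (via D)
F: 31  (via G)
C: 42  (via F)
B: 45  (via C)
Shortest route: E → D → G → F → C → B = 45.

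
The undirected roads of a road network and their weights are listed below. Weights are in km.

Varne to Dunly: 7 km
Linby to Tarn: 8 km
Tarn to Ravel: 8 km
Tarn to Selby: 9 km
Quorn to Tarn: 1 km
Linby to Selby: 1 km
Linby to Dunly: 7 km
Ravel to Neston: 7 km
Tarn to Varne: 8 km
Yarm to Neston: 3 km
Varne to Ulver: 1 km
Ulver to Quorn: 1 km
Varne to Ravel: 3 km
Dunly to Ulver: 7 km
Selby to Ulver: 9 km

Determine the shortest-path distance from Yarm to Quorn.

Settle nodes by increasing distance from Yarm:
Yarm: 0
Neston: 3  (via Yarm)
Ravel: 10  (via Neston)
Varne: 13  (via Ravel)
Ulver: 14  (via Varne)
Quorn: 15  (via Ulver)
Shortest route: Yarm → Neston → Ravel → Varne → Ulver → Quorn = 15 km.

15 km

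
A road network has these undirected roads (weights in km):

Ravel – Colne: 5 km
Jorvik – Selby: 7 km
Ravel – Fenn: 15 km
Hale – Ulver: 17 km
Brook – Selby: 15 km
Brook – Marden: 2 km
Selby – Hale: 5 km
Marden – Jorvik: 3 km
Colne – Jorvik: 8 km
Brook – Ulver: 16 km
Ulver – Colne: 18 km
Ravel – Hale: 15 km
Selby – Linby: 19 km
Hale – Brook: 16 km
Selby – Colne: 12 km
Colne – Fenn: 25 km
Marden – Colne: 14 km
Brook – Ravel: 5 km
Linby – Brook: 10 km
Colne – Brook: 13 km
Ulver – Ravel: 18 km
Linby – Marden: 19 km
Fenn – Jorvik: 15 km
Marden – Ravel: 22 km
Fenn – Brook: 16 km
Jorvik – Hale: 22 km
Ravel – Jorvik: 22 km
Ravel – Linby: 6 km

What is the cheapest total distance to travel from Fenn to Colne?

Settle nodes by increasing distance from Fenn:
Fenn: 0
Jorvik: 15  (via Fenn)
Ravel: 15  (via Fenn)
Brook: 16  (via Fenn)
Marden: 18  (via Jorvik)
Colne: 20  (via Ravel)
Shortest route: Fenn–Ravel–Colne = 20 km.

20 km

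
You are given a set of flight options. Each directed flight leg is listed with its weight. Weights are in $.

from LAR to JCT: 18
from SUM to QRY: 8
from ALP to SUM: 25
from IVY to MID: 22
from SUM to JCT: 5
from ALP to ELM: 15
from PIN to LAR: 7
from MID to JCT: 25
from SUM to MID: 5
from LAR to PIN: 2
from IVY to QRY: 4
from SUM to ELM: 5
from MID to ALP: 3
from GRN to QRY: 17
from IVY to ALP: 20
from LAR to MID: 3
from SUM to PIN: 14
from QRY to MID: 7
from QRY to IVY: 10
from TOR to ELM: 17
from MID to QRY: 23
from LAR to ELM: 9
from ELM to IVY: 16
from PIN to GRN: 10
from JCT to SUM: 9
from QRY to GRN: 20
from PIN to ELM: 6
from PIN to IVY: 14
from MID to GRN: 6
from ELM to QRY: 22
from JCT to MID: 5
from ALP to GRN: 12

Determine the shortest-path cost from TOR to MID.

$44

Shortest distances from TOR:
TOR: 0
ELM: 17  (via TOR)
IVY: 33  (via ELM)
QRY: 37  (via IVY)
MID: 44  (via QRY)
Shortest route: TOR–ELM–IVY–QRY–MID = $44.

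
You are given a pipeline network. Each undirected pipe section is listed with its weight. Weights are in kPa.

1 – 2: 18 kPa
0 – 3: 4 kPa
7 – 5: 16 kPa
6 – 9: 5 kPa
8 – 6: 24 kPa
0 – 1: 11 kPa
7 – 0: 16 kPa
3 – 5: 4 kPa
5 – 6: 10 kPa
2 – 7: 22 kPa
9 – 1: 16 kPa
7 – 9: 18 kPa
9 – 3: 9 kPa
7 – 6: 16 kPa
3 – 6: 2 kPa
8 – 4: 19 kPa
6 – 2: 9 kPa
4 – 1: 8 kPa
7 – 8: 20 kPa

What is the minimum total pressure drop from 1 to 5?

Running Dijkstra from 1:
1: 0
4: 8  (via 1)
0: 11  (via 1)
3: 15  (via 0)
9: 16  (via 1)
6: 17  (via 3)
2: 18  (via 1)
5: 19  (via 3)
Shortest route: 1 → 0 → 3 → 5 = 19 kPa.

19 kPa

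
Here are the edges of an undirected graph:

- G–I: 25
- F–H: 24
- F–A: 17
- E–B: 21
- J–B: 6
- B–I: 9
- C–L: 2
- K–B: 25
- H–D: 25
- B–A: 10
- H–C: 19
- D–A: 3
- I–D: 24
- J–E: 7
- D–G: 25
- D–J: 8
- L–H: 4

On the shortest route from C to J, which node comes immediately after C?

Candidate routes:
C–H–D–J: 19+25+8 = 52
C–L–H–D–A–B–J: 2+4+25+3+10+6 = 50
C–L–H–D–J: 2+4+25+8 = 39
The minimum is 39 via C–L–H–D–J.
So from C the first move is to L.

L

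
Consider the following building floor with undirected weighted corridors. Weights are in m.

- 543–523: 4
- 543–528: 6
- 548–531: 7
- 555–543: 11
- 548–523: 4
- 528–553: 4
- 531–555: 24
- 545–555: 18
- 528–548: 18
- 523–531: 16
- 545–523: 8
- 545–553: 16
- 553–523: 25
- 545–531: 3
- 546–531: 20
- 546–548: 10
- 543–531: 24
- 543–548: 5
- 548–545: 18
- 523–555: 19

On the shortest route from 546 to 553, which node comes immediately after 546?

548

Compare a few routes:
546 → 548 → 531 → 545 → 553: 10+7+3+16 = 36
546 → 548 → 543 → 528 → 553: 10+5+6+4 = 25
546 → 548 → 528 → 553: 10+18+4 = 32
546 → 548 → 523 → 543 → 528 → 553: 10+4+4+6+4 = 28
The minimum is 25 m via 546 → 548 → 543 → 528 → 553.
So from 546 the first move is to 548.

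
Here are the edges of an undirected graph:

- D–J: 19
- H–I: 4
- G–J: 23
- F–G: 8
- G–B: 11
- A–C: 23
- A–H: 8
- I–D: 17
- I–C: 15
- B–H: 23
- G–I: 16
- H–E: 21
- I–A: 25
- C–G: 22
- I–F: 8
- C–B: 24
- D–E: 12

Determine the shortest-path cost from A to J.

48

Enumerating some paths:
A → H → I → G → J: 8+4+16+23 = 51
A → H → E → D → J: 8+21+12+19 = 60
A → H → I → F → G → J: 8+4+8+8+23 = 51
A → H → I → D → J: 8+4+17+19 = 48
Cheapest is A → H → I → D → J at 48.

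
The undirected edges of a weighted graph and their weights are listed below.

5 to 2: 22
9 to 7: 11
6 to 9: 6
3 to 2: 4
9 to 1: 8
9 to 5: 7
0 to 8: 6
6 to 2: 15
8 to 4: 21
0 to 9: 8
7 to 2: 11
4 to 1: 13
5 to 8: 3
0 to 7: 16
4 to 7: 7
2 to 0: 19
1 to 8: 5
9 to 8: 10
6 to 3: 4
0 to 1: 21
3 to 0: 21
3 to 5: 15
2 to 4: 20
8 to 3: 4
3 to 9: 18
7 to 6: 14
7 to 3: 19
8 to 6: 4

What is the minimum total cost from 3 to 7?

15

Candidate routes:
3 - 6 - 7: 4+14 = 18
3 - 2 - 7: 4+11 = 15
3 - 7: 19 = 19
3 - 6 - 9 - 7: 4+6+11 = 21
The minimum is 15 via 3 - 2 - 7.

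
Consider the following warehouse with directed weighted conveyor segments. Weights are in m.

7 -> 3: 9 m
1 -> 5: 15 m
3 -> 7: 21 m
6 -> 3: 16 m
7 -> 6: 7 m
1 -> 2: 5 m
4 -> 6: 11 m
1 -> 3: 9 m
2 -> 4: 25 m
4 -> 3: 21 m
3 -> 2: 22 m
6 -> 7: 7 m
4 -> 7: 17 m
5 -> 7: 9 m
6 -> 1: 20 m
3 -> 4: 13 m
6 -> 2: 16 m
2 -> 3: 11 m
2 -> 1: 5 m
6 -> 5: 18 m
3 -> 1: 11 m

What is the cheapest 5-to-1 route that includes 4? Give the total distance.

Shortest 5→4: 5–7–3–4 = 31
Shortest 4→1: 4–6–1 = 31
Total via 4: 31 + 31 = 62 m.

62 m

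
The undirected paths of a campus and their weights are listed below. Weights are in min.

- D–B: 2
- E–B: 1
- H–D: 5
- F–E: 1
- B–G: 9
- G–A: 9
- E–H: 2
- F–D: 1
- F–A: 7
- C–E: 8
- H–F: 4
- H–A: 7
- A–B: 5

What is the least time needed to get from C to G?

Settle nodes by increasing distance from C:
C: 0
E: 8  (via C)
B: 9  (via E)
F: 9  (via E)
D: 10  (via F)
H: 10  (via E)
A: 14  (via B)
G: 18  (via B)
Shortest route: C–E–B–G = 18 min.

18 min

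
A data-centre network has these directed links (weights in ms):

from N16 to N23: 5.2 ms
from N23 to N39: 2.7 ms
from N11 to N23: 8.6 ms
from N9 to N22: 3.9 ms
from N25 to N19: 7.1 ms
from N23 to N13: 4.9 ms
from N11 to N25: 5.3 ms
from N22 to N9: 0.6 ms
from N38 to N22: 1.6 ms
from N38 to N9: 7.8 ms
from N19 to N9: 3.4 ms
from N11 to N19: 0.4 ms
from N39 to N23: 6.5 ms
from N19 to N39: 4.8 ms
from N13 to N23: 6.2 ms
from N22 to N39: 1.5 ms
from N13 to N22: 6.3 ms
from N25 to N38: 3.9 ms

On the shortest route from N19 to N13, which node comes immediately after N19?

Candidate routes:
N19 - N39 - N23 - N13: 4.8+6.5+4.9 = 16.2
N19 - N9 - N22 - N39 - N23 - N13: 3.4+3.9+1.5+6.5+4.9 = 20.2
The minimum is 16.2 ms via N19 - N39 - N23 - N13.
So from N19 the first move is to N39.

N39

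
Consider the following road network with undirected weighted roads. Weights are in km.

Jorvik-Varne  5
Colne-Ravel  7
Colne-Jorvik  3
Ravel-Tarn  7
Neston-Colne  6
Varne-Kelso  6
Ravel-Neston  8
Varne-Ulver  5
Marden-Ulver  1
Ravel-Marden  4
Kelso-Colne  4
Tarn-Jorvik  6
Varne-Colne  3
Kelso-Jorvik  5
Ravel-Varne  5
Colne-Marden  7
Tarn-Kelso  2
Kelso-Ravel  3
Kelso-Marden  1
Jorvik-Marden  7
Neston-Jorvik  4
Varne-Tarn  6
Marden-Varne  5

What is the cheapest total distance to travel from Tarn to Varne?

6 km

Running Dijkstra from Tarn:
Tarn: 0
Kelso: 2  (via Tarn)
Marden: 3  (via Kelso)
Ulver: 4  (via Marden)
Ravel: 5  (via Kelso)
Varne: 6  (via Tarn)
Shortest route: Tarn → Varne = 6 km.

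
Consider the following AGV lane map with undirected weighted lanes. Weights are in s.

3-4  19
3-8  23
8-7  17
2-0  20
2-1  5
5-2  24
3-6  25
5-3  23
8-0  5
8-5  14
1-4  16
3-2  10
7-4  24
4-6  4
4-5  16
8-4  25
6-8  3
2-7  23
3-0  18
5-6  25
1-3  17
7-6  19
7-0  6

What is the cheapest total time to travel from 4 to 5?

Running Dijkstra from 4:
4: 0
6: 4  (via 4)
8: 7  (via 6)
0: 12  (via 8)
1: 16  (via 4)
5: 16  (via 4)
Shortest route: 4 → 5 = 16 s.

16 s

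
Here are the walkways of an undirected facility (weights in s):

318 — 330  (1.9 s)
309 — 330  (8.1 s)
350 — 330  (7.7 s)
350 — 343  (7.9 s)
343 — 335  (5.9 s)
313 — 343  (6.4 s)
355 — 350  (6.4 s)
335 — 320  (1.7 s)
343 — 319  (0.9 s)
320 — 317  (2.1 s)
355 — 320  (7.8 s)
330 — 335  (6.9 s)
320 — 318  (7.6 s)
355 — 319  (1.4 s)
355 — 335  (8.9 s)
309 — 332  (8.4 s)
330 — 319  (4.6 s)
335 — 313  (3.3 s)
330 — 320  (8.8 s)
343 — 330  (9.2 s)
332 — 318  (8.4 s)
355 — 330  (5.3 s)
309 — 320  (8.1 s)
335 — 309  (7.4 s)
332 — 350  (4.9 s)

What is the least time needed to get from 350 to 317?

Enumerating some paths:
350 - 355 - 319 - 343 - 335 - 320 - 317: 6.4+1.4+0.9+5.9+1.7+2.1 = 18.4
350 - 343 - 335 - 320 - 317: 7.9+5.9+1.7+2.1 = 17.6
350 - 355 - 320 - 317: 6.4+7.8+2.1 = 16.3
Cheapest is 350 - 355 - 320 - 317 at 16.3 s.

16.3 s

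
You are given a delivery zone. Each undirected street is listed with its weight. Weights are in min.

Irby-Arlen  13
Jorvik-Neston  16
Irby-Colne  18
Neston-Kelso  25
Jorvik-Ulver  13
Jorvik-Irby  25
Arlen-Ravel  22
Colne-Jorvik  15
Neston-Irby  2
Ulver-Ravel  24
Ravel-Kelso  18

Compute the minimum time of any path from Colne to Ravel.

Enumerating some paths:
Colne - Irby - Neston - Kelso - Ravel: 18+2+25+18 = 63
Colne - Jorvik - Ulver - Ravel: 15+13+24 = 52
Colne - Jorvik - Neston - Irby - Arlen - Ravel: 15+16+2+13+22 = 68
Colne - Irby - Arlen - Ravel: 18+13+22 = 53
The minimum is 52 min via Colne - Jorvik - Ulver - Ravel.

52 min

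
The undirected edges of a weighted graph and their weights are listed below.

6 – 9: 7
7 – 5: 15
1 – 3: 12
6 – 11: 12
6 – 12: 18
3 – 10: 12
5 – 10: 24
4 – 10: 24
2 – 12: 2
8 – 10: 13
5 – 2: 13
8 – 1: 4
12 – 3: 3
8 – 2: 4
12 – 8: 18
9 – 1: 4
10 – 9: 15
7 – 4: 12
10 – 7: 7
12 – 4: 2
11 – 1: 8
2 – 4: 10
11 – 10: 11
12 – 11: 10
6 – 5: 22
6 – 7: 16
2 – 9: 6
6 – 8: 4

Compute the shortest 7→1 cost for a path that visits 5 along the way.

Shortest 7→5: 7 → 5 = 15
Shortest 5→1: 5 → 2 → 8 → 1 = 21
Total via 5: 15 + 21 = 36.

36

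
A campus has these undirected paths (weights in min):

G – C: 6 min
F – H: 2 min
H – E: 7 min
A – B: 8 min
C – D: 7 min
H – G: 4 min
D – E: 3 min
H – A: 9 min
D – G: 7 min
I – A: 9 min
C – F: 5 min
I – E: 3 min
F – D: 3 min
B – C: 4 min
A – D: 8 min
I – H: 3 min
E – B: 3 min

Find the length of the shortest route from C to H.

Compare a few routes:
C–G–H: 6+4 = 10
C–D–F–H: 7+3+2 = 12
C–F–H: 5+2 = 7
The minimum is 7 min via C–F–H.

7 min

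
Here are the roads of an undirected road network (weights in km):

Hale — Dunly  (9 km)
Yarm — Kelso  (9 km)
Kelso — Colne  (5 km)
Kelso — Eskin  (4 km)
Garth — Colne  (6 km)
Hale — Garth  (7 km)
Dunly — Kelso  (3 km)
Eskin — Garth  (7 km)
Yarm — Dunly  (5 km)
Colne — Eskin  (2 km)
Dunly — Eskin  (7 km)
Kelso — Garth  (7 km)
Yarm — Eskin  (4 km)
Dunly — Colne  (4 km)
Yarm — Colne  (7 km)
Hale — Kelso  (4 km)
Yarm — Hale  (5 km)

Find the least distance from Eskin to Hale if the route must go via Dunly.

13 km

Best Eskin to Dunly: Eskin–Colne–Dunly costing 6
Best Dunly to Hale: Dunly–Kelso–Hale costing 7
Total via Dunly: 6 + 7 = 13 km.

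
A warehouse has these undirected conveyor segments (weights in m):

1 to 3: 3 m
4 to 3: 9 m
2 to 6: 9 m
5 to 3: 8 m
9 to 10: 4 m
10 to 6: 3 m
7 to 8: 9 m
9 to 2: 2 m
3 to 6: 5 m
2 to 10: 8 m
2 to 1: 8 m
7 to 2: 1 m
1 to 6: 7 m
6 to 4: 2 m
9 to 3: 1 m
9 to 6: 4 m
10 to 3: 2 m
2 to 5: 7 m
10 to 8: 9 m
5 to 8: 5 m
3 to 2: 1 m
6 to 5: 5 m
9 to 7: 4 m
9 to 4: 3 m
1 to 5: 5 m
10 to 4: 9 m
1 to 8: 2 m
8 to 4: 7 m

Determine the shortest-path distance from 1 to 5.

Candidate routes:
1–5: 5 = 5
1–8–5: 2+5 = 7
Cheapest is 1–5 at 5 m.

5 m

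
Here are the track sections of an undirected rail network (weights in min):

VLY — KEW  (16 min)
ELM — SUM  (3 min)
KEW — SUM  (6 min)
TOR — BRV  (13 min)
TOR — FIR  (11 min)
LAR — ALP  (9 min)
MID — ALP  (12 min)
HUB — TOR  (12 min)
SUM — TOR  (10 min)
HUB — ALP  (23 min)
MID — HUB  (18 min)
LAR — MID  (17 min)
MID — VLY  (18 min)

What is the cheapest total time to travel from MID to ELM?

Running Dijkstra from MID:
MID: 0
ALP: 12  (via MID)
LAR: 17  (via MID)
VLY: 18  (via MID)
HUB: 18  (via MID)
TOR: 30  (via HUB)
KEW: 34  (via VLY)
SUM: 40  (via TOR)
FIR: 41  (via TOR)
BRV: 43  (via TOR)
ELM: 43  (via SUM)
Shortest route: MID → HUB → TOR → SUM → ELM = 43 min.

43 min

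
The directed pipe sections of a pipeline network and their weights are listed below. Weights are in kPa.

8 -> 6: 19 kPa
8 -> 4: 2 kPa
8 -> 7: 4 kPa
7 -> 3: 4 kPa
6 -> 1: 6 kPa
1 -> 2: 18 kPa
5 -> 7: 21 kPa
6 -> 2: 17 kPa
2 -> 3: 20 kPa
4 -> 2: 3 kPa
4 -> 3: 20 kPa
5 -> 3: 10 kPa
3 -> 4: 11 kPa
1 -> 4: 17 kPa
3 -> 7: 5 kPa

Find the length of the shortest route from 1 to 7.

Enumerating some paths:
1–4–3–7: 17+20+5 = 42
1–2–3–7: 18+20+5 = 43
The minimum is 42 kPa via 1–4–3–7.

42 kPa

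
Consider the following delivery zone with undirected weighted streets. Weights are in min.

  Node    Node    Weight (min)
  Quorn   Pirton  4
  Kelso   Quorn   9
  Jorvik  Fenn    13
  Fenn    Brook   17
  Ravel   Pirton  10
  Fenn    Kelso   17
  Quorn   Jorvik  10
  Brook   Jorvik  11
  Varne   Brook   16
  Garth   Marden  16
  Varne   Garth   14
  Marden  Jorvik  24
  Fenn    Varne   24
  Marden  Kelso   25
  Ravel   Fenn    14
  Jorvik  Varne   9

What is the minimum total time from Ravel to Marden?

Running Dijkstra from Ravel:
Ravel: 0
Pirton: 10  (via Ravel)
Fenn: 14  (via Ravel)
Quorn: 14  (via Pirton)
Kelso: 23  (via Quorn)
Jorvik: 24  (via Quorn)
Brook: 31  (via Fenn)
Varne: 33  (via Jorvik)
Garth: 47  (via Varne)
Marden: 48  (via Kelso)
Shortest route: Ravel → Pirton → Quorn → Kelso → Marden = 48 min.

48 min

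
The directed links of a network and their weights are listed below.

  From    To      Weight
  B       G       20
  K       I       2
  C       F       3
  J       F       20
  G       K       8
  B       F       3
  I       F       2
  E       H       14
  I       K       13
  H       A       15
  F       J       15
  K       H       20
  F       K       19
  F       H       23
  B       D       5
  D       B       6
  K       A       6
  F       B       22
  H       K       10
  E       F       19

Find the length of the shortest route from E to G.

61

Enumerating some paths:
E - F - B - G: 19+22+20 = 61
E - H - K - I - F - B - G: 14+10+2+2+22+20 = 70
The minimum is 61 via E - F - B - G.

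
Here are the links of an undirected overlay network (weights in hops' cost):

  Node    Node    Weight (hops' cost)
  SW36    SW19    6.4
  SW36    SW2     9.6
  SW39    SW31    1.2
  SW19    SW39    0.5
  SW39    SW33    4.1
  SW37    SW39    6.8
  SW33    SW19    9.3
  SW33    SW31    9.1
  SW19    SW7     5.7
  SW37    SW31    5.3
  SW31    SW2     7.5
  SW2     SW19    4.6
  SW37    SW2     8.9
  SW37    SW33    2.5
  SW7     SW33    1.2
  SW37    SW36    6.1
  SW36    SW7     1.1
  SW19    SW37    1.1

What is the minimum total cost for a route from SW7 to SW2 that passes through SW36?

10.7 hops' cost

Shortest SW7→SW36: SW7 → SW36 = 1.1
Best SW36 to SW2: SW36 → SW2 costing 9.6
Total via SW36: 1.1 + 9.6 = 10.7 hops' cost.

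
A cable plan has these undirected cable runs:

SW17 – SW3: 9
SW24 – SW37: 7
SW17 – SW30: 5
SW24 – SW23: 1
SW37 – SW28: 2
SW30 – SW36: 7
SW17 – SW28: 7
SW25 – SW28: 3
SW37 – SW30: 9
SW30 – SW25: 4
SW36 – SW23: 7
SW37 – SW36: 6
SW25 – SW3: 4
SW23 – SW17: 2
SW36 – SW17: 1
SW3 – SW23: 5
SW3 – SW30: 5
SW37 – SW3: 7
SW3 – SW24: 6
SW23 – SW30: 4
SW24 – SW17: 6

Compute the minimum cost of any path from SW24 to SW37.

7

Running Dijkstra from SW24:
SW24: 0
SW23: 1  (via SW24)
SW17: 3  (via SW23)
SW36: 4  (via SW17)
SW30: 5  (via SW23)
SW3: 6  (via SW24)
SW37: 7  (via SW24)
Shortest route: SW24 → SW37 = 7.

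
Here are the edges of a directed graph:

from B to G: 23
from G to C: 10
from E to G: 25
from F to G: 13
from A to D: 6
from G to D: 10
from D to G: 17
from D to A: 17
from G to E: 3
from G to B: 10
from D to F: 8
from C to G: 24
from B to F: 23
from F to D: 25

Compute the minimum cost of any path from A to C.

33

Enumerating some paths:
A - D - G - C: 6+17+10 = 33
A - D - F - G - C: 6+8+13+10 = 37
The minimum is 33 via A - D - G - C.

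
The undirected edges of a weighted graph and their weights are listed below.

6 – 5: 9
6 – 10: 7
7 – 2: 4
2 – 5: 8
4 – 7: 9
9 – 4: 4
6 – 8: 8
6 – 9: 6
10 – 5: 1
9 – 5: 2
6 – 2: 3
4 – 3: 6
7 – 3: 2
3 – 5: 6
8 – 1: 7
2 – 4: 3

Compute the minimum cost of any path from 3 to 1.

24

Shortest distances from 3:
3: 0
7: 2  (via 3)
2: 6  (via 7)
4: 6  (via 3)
5: 6  (via 3)
10: 7  (via 5)
9: 8  (via 5)
6: 9  (via 2)
8: 17  (via 6)
1: 24  (via 8)
Shortest route: 3 → 7 → 2 → 6 → 8 → 1 = 24.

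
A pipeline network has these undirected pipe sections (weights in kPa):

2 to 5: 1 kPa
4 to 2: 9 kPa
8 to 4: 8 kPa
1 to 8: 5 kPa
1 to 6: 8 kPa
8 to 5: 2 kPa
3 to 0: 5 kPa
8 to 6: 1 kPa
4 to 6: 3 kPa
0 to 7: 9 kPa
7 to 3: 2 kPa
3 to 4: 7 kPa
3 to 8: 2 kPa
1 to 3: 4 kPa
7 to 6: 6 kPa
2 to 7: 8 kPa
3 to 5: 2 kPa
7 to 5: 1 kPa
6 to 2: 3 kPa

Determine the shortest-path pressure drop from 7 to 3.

Running Dijkstra from 7:
7: 0
5: 1  (via 7)
2: 2  (via 5)
3: 2  (via 7)
Shortest route: 7–3 = 2 kPa.

2 kPa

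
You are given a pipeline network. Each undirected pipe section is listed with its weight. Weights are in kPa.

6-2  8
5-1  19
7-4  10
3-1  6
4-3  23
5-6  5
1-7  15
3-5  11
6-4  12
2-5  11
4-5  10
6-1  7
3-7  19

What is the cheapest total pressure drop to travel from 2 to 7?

30 kPa

Settle nodes by increasing distance from 2:
2: 0
6: 8  (via 2)
5: 11  (via 2)
1: 15  (via 6)
4: 20  (via 6)
3: 21  (via 1)
7: 30  (via 1)
Shortest route: 2–6–1–7 = 30 kPa.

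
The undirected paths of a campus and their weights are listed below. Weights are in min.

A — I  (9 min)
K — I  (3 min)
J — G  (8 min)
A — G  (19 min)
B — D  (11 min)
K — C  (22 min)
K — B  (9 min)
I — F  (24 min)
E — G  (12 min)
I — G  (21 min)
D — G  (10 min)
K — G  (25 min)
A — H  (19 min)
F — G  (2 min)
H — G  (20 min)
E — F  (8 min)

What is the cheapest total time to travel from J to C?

Enumerating some paths:
J - G - K - C: 8+25+22 = 55
J - G - D - B - K - C: 8+10+11+9+22 = 60
J - G - I - K - C: 8+21+3+22 = 54
J - G - F - I - K - C: 8+2+24+3+22 = 59
Cheapest is J - G - I - K - C at 54 min.

54 min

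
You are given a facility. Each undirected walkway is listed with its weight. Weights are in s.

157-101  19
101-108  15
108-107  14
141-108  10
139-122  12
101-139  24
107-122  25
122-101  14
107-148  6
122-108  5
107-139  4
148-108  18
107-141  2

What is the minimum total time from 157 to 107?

Enumerating some paths:
157–101–108–141–107: 19+15+10+2 = 46
157–101–139–107: 19+24+4 = 47
The minimum is 46 s via 157–101–108–141–107.

46 s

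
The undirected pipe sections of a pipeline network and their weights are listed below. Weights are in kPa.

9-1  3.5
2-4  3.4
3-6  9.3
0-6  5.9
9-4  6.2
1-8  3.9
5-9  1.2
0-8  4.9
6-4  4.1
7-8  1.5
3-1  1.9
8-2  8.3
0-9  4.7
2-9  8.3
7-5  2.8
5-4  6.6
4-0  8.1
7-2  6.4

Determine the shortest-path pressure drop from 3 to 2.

13.7 kPa

Running Dijkstra from 3:
3: 0
1: 1.9  (via 3)
9: 5.4  (via 1)
8: 5.8  (via 1)
5: 6.6  (via 9)
7: 7.3  (via 8)
6: 9.3  (via 3)
0: 10.1  (via 9)
4: 11.6  (via 9)
2: 13.7  (via 9)
Shortest route: 3–1–9–2 = 13.7 kPa.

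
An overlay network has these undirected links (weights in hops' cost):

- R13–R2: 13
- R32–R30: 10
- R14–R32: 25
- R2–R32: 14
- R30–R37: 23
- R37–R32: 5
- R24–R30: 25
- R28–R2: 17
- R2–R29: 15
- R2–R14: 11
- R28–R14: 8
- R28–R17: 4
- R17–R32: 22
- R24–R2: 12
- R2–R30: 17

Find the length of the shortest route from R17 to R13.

Running Dijkstra from R17:
R17: 0
R28: 4  (via R17)
R14: 12  (via R28)
R2: 21  (via R28)
R32: 22  (via R17)
R37: 27  (via R32)
R30: 32  (via R32)
R24: 33  (via R2)
R13: 34  (via R2)
Shortest route: R17–R28–R2–R13 = 34 hops' cost.

34 hops' cost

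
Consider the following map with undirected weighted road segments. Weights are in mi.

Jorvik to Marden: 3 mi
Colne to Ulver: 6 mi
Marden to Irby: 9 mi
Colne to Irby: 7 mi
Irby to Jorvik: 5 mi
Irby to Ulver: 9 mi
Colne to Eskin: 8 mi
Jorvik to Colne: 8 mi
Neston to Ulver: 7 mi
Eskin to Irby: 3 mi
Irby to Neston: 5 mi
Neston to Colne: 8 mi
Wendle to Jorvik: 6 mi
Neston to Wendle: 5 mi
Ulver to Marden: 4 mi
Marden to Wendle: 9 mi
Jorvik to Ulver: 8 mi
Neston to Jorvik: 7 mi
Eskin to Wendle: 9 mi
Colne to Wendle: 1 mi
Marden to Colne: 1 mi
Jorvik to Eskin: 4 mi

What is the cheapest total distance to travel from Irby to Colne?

7 mi

Running Dijkstra from Irby:
Irby: 0
Eskin: 3  (via Irby)
Jorvik: 5  (via Irby)
Neston: 5  (via Irby)
Colne: 7  (via Irby)
Shortest route: Irby–Colne = 7 mi.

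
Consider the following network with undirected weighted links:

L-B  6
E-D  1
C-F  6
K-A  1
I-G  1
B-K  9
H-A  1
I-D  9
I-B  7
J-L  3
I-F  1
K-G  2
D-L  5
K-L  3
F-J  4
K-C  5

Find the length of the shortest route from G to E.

11

Enumerating some paths:
G → I → F → C → K → L → D → E: 1+1+6+5+3+5+1 = 22
G → I → B → L → D → E: 1+7+6+5+1 = 20
G → I → D → E: 1+9+1 = 11
G → I → F → J → L → D → E: 1+1+4+3+5+1 = 15
The minimum is 11 via G → I → D → E.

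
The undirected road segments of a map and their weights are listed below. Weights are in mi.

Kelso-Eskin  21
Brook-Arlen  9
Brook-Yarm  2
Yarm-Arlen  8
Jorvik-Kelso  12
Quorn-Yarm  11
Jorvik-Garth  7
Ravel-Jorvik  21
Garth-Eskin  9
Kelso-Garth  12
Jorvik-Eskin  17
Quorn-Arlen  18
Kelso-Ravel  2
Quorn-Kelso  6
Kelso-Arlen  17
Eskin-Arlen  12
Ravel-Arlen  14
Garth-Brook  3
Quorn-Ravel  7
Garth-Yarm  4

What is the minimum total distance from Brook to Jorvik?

10 mi

Candidate routes:
Brook–Yarm–Garth–Jorvik: 2+4+7 = 13
Brook–Garth–Jorvik: 3+7 = 10
The minimum is 10 mi via Brook–Garth–Jorvik.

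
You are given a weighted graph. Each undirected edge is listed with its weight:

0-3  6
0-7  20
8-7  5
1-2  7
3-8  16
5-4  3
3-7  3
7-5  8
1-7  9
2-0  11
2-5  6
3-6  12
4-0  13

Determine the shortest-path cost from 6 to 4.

Settle nodes by increasing distance from 6:
6: 0
3: 12  (via 6)
7: 15  (via 3)
0: 18  (via 3)
8: 20  (via 7)
5: 23  (via 7)
1: 24  (via 7)
4: 26  (via 5)
Shortest route: 6 → 3 → 7 → 5 → 4 = 26.

26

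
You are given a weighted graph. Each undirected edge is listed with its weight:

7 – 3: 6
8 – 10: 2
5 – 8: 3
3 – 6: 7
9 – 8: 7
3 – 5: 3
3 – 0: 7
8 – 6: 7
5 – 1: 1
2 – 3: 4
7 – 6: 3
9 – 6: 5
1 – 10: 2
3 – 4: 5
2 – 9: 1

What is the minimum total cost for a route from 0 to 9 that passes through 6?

19

Shortest 0→6: 0–3–6 = 14
Shortest 6→9: 6–9 = 5
Total via 6: 14 + 5 = 19.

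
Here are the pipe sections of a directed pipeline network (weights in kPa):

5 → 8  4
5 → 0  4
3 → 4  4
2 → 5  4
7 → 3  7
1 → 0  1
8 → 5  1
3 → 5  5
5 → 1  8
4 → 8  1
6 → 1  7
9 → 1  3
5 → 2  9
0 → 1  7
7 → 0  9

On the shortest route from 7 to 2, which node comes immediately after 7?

Compare a few routes:
7 - 3 - 5 - 2: 7+5+9 = 21
7 - 3 - 4 - 8 - 5 - 2: 7+4+1+1+9 = 22
Cheapest is 7 - 3 - 5 - 2 at 21 kPa.
So from 7 the first move is to 3.

3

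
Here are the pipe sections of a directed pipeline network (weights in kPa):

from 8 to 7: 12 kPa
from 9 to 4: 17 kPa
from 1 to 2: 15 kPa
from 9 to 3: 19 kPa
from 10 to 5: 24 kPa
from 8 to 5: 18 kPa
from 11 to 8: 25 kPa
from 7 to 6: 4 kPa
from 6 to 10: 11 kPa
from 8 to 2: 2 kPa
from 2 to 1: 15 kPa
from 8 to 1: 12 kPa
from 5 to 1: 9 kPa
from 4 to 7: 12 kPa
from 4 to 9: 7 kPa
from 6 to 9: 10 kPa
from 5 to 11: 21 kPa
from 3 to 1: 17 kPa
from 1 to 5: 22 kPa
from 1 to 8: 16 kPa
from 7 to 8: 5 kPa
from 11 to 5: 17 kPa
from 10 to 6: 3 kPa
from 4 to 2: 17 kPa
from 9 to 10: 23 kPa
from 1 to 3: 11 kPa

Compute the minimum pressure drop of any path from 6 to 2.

Running Dijkstra from 6:
6: 0
9: 10  (via 6)
10: 11  (via 6)
4: 27  (via 9)
3: 29  (via 9)
5: 35  (via 10)
7: 39  (via 4)
1: 44  (via 5)
2: 44  (via 4)
Shortest route: 6 → 9 → 4 → 2 = 44 kPa.

44 kPa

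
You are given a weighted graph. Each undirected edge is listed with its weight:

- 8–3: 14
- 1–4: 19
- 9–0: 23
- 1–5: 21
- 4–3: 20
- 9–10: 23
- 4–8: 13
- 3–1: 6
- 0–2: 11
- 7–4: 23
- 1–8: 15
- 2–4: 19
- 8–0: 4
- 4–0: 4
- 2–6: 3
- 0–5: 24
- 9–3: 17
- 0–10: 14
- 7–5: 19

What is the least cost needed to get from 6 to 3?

Compare a few routes:
6 - 2 - 4 - 3: 3+19+20 = 42
6 - 2 - 0 - 8 - 1 - 3: 3+11+4+15+6 = 39
6 - 2 - 0 - 4 - 3: 3+11+4+20 = 38
6 - 2 - 0 - 8 - 3: 3+11+4+14 = 32
Cheapest is 6 - 2 - 0 - 8 - 3 at 32.

32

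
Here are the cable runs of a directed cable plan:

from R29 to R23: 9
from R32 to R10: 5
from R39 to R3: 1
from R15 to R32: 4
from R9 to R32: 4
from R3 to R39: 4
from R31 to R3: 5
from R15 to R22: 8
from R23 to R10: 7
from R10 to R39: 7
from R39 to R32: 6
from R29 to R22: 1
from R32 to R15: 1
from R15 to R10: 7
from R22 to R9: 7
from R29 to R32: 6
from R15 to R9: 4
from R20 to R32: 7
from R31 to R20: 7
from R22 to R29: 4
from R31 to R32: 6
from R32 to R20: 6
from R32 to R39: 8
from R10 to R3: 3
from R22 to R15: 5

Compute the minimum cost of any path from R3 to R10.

Shortest distances from R3:
R3: 0
R39: 4  (via R3)
R32: 10  (via R39)
R15: 11  (via R32)
R9: 15  (via R15)
R10: 15  (via R32)
Shortest route: R3–R39–R32–R10 = 15.

15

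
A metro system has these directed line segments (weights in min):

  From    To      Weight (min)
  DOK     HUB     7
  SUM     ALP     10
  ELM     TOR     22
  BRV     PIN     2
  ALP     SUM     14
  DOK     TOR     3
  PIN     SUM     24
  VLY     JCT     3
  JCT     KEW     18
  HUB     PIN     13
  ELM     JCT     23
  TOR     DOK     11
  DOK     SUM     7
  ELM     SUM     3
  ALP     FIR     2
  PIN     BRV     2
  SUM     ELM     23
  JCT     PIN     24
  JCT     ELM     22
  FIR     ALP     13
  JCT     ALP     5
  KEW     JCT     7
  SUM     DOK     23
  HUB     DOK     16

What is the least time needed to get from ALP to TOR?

Candidate routes:
ALP - SUM - ELM - TOR: 14+23+22 = 59
ALP - SUM - DOK - TOR: 14+23+3 = 40
Cheapest is ALP - SUM - DOK - TOR at 40 min.

40 min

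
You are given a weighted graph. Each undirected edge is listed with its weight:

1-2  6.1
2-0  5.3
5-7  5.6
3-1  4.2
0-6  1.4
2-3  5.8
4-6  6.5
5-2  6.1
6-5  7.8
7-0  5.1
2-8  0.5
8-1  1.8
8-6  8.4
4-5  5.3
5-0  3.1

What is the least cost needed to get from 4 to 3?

Settle nodes by increasing distance from 4:
4: 0
5: 5.3  (via 4)
6: 6.5  (via 4)
0: 7.9  (via 6)
7: 10.9  (via 5)
2: 11.4  (via 5)
8: 11.9  (via 2)
1: 13.7  (via 8)
3: 17.2  (via 2)
Shortest route: 4–5–2–3 = 17.2.

17.2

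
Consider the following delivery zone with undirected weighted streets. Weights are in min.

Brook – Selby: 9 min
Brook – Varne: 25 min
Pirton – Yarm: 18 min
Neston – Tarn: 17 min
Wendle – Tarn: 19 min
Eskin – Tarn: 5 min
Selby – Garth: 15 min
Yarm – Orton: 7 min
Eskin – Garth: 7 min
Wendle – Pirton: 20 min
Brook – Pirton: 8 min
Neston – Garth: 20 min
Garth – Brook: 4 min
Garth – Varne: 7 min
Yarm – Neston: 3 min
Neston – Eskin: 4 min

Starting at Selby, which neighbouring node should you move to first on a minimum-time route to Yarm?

Brook

Compare a few routes:
Selby–Garth–Eskin–Neston–Yarm: 15+7+4+3 = 29
Selby–Brook–Garth–Eskin–Neston–Yarm: 9+4+7+4+3 = 27
The minimum is 27 min via Selby–Brook–Garth–Eskin–Neston–Yarm.
So from Selby the first move is to Brook.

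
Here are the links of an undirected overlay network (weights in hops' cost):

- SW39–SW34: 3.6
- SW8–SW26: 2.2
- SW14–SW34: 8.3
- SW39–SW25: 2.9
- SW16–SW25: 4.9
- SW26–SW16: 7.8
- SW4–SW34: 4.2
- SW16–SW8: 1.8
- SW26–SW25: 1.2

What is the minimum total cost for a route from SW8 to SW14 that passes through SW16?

Shortest SW8→SW16: SW8 → SW16 = 1.8
Best SW16 to SW14: SW16 → SW25 → SW39 → SW34 → SW14 costing 19.7
Total via SW16: 1.8 + 19.7 = 21.5 hops' cost.

21.5 hops' cost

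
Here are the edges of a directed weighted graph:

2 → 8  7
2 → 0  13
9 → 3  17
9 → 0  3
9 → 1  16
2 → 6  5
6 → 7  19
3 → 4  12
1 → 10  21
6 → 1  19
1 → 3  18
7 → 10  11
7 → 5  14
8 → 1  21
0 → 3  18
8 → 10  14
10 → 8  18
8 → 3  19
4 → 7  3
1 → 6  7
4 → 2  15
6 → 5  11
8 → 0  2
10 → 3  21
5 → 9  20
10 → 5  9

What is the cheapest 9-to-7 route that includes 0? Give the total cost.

Best 9 to 0: 9 → 0 costing 3
Shortest 0→7: 0 → 3 → 4 → 7 = 33
Total via 0: 3 + 33 = 36.

36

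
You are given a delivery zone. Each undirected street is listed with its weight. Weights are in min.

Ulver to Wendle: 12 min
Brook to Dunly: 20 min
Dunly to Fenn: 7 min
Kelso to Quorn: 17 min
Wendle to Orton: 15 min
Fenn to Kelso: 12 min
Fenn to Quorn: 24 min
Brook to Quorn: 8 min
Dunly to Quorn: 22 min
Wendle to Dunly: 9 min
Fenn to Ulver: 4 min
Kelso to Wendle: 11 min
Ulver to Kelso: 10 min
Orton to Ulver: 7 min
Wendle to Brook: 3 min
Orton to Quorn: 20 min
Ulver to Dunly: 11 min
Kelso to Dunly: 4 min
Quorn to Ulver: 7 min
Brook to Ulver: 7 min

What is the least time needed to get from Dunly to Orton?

18 min

Running Dijkstra from Dunly:
Dunly: 0
Kelso: 4  (via Dunly)
Fenn: 7  (via Dunly)
Wendle: 9  (via Dunly)
Ulver: 11  (via Dunly)
Brook: 12  (via Wendle)
Quorn: 18  (via Ulver)
Orton: 18  (via Ulver)
Shortest route: Dunly → Ulver → Orton = 18 min.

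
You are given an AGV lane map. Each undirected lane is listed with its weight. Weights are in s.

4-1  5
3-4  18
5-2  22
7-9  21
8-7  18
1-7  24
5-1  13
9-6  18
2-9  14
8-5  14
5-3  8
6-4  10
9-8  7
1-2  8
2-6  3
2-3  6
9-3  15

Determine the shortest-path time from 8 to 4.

32 s

Settle nodes by increasing distance from 8:
8: 0
9: 7  (via 8)
5: 14  (via 8)
7: 18  (via 8)
2: 21  (via 9)
3: 22  (via 9)
6: 24  (via 2)
1: 27  (via 5)
4: 32  (via 1)
Shortest route: 8–5–1–4 = 32 s.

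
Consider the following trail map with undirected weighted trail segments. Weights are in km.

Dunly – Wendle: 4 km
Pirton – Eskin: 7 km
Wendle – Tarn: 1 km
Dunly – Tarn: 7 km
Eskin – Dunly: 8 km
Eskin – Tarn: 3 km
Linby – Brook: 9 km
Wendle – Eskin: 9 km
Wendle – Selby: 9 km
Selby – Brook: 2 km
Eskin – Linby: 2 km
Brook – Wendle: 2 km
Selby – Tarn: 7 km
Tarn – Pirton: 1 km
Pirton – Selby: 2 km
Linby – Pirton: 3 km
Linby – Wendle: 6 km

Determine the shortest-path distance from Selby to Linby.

Candidate routes:
Selby - Pirton - Tarn - Eskin - Linby: 2+1+3+2 = 8
Selby - Pirton - Linby: 2+3 = 5
Selby - Brook - Wendle - Tarn - Pirton - Linby: 2+2+1+1+3 = 9
The minimum is 5 km via Selby - Pirton - Linby.

5 km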